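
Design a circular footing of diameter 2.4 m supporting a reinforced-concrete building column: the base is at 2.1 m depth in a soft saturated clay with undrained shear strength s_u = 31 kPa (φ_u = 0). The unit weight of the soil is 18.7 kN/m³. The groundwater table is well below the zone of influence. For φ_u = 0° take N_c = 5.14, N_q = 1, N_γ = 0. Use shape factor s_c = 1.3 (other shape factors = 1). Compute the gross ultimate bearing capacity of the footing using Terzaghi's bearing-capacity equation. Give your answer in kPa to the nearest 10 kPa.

q_ult ≈ 250 kPa

Effective surcharge at the founding depth q = γ·D_f = 18.7 × 2.1 = 39.27 kPa.
q_ult = c·N_c·s_c + q·N_q
     = 31 × 5.14 × 1.3 + 39.27 × 1
     = 207.14 + 39.27 = 246.41 kPa.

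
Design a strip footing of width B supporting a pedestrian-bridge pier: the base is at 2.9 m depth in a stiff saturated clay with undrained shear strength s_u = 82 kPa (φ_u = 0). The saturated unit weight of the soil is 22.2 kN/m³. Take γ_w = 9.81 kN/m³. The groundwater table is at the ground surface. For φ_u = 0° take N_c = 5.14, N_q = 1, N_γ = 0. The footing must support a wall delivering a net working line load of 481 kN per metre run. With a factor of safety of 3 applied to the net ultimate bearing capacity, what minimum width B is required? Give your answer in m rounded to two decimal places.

B = 3.42 m

γ' = 22.2 − 9.81 = 12.39 kN/m³ (submerged throughout). q = 12.39 × 2.9 = 35.931 kPa.
c·N_c = 82 × 5.14 = 421.48 kPa
q·N_q = 35.931 × 1 = 35.931 kPa
q_ult = 421.48 + 35.931 = 457.41 kPa.
For φ = 0 the ½γBN_γ term vanishes, so q_ult is independent of B. q_net = 457.41 − 35.931 = 421.48 kPa; q_all(net) = 421.48/3 = 140.49 kPa.
Required width B = w / q_all(net) = 481 / 140.49 = 3.424 m.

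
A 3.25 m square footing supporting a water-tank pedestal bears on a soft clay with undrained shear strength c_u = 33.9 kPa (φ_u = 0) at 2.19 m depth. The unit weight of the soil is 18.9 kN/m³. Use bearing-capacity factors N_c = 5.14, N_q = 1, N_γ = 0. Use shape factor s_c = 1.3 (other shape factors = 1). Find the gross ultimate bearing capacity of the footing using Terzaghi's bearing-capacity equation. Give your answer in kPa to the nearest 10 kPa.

q_ult ≈ 270 kPa

Effective surcharge at the founding depth q = γ·D_f = 18.9 × 2.19 = 41.391 kPa.
q_ult = c·N_c·s_c + q·N_q
     = 33.9 × 5.14 × 1.3 + 41.391 × 1
     = 226.52 + 41.391 = 267.91 kPa.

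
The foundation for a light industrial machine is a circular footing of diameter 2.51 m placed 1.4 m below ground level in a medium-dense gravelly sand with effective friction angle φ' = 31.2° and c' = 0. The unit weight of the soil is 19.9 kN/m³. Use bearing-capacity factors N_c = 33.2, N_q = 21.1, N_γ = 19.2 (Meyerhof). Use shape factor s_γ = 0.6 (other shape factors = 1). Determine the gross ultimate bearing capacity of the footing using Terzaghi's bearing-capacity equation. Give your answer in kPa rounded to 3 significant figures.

q = γ·D_f = 19.9 × 1.4 = 27.86 kPa.
q·N_q = 27.86 × 21.1 = 587.85 kPa
0.5·γ·B·N_γ·s_γ = 0.5 × 19.9 × 2.51 × 19.2 × 0.6 = 287.71 kPa
q_ult = 587.85 + 287.71 = 875.55 kPa.

q_ult ≈ 876 kPa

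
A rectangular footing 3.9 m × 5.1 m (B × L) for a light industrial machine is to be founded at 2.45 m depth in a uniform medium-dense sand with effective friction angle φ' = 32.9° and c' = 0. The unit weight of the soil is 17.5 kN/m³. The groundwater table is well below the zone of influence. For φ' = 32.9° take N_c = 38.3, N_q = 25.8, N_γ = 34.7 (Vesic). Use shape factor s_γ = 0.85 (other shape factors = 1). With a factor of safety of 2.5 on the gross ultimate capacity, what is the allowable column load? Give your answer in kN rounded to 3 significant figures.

q = γ·D_f = 17.5 × 2.45 = 42.875 kPa.
q·N_q = 42.875 × 25.8 = 1106.2 kPa
0.5·γ·B·N_γ·s_γ = 0.5 × 17.5 × 3.9 × 34.7 × 0.85 = 1006.5 kPa
q_ult = 1106.2 + 1006.5 = 2112.7 kPa.
Gross allowable pressure q_all = 2112.7 / 2.5 = 845.08 kPa.
Footing area = 19.89 m², so allowable column load = 845.08 × 19.89 = 16809 kN.

P_all ≈ 16800 kN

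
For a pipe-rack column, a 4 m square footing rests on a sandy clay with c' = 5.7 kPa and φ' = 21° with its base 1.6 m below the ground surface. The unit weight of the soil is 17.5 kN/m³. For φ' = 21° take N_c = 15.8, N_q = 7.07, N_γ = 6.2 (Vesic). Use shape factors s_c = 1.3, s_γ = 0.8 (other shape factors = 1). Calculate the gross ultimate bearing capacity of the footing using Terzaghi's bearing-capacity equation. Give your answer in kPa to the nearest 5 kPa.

Effective surcharge at the founding depth q = γ·D_f = 17.5 × 1.6 = 28 kPa.
q_ult = c·N_c·s_c + q·N_q + 0.5·γ·B·N_γ·s_γ
     = 5.7 × 15.8 × 1.3 + 28 × 7.07 + 0.5 × 17.5 × 4 × 6.2 × 0.8
     = 117.08 + 197.96 + 173.6 = 488.64 kPa.

q_ult ≈ 490 kPa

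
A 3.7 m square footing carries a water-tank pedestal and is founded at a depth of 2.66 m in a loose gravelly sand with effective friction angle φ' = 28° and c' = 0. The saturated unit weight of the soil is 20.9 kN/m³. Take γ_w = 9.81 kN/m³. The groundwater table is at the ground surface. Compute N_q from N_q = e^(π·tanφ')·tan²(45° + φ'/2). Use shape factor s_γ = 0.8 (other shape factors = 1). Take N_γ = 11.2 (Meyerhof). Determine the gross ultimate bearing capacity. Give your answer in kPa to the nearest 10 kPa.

q_ult ≈ 620 kPa

tan28° = 0.5317, so N_q = e^(π×0.5317)·tan²(59°) = 5.314 × 2.77 = 14.72.
Water table at ground surface, so effective unit weight γ' = 20.9 − 9.81 = 11.09 kN/m³ is used throughout; overburden q = 11.09 × 2.66 = 29.499 kPa; the same γ' applies in the ½γBN_γ term.
Surcharge term q·N_q = 29.499 × 14.72 = 434.23 kPa; self-weight term 0.5·γ·B·N_γ·s_γ = 0.5 × 11.09 × 3.7 × 11.2 × 0.8 = 183.83 kPa.
q_ult = 434.23 + 183.83 = 618.06 kPa.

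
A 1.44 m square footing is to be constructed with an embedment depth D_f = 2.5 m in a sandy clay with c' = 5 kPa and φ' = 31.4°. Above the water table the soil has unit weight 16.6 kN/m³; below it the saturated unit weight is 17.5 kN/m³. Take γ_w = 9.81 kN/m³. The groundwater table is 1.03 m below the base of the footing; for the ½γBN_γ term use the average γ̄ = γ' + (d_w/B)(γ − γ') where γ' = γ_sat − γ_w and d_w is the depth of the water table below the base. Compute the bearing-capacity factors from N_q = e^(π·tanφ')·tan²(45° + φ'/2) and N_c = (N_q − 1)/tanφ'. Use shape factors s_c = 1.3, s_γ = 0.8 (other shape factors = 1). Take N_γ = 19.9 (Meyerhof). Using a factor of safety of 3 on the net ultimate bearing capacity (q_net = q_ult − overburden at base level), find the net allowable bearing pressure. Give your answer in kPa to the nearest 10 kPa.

q_all(net) ≈ 410 kPa

N_q = e^(π·tan31.4°)·tan²(60.7°) = 21.61; N_c = (N_q − 1)/tanφ' = 33.76.
q = γ·D_f = 16.6 × 2.5 = 41.5 kPa.
γ' = 7.69 kN/m³; averaging over the depth B below the base, γ̄ = γ' + (d_w/B)(γ − γ') = 14.063 kN/m³.
c·N_c·s_c = 5 × 33.762 × 1.3 = 219.45 kPa
q·N_q = 41.5 × 21.608 = 896.75 kPa
0.5·γ·B·N_γ·s_γ = 0.5 × 14.063 × 1.44 × 19.9 × 0.8 = 161.2 kPa
q_ult = 219.45 + 896.75 + 161.2 = 1277.4 kPa.
q_net = 1277.4 − 41.5 = 1235.9 kPa.
q_all(net) = 1235.9 / 3 = 411.97 kPa.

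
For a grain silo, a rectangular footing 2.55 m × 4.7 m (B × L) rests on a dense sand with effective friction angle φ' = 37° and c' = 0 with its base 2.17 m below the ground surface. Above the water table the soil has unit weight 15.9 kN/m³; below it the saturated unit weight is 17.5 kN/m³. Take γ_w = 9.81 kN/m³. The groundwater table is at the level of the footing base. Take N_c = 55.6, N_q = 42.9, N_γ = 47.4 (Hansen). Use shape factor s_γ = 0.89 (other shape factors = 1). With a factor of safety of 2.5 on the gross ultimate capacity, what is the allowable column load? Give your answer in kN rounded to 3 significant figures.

P_all ≈ 9080 kN

Effective surcharge at the founding depth q = γ·D_f = 15.9 × 2.17 = 34.503 kPa.
The water table coincides with the base, so in the self-weight term γ → γ' = 7.69 kN/m³.
q_ult = q·N_q + 0.5·γ·B·N_γ·s_γ
     = 34.503 × 42.9 + 0.5 × 7.69 × 2.55 × 47.4 × 0.89
     = 1480.2 + 413.62 = 1893.8 kPa.
Gross allowable pressure q_all = 1893.8 / 2.5 = 757.52 kPa.
Footing area = 11.985 m², so allowable column load = 757.52 × 11.985 = 9078.9 kN.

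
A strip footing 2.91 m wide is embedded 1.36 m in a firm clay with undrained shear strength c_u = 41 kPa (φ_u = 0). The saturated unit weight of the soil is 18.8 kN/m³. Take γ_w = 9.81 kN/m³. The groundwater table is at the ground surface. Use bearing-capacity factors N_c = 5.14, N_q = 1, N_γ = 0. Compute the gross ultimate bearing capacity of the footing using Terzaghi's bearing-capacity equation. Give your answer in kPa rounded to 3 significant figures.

q_ult ≈ 223 kPa

γ' = 18.8 − 9.81 = 8.99 kN/m³ (submerged throughout). q = 8.99 × 1.36 = 12.226 kPa.
c·N_c = 41 × 5.14 = 210.74 kPa
q·N_q = 12.226 × 1 = 12.226 kPa
q_ult = 210.74 + 12.226 = 222.97 kPa.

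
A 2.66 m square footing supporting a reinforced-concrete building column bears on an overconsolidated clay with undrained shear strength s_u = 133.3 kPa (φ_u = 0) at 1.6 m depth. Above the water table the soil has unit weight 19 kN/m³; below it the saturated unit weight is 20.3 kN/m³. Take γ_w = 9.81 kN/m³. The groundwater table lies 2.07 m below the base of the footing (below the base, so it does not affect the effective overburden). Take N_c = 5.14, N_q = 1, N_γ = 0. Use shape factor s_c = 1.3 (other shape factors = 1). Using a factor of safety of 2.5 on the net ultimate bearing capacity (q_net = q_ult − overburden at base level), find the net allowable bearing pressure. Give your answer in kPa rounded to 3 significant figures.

q_all(net) ≈ 356 kPa

Overburden at base level: q = 19 × 1.6 = 30.4 kPa.
Cohesion term c·N_c·s_c = 133.3 × 5.14 × 1.3 = 890.71 kPa; surcharge term q·N_q = 30.4 × 1 = 30.4 kPa.
q_ult = 890.71 + 30.4 = 921.11 kPa.
q_net = 921.11 − 30.4 = 890.71 kPa.
q_all(net) = 890.71 / 2.5 = 356.28 kPa.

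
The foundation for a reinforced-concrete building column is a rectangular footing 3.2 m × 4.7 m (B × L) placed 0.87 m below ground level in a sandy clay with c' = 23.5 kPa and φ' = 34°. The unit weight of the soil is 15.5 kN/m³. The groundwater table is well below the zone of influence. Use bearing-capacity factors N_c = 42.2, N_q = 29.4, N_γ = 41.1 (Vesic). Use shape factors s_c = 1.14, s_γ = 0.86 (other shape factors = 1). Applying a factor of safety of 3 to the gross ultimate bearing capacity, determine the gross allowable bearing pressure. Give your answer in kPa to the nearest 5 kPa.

q_all ≈ 800 kPa

Effective surcharge at the founding depth q = γ·D_f = 15.5 × 0.87 = 13.485 kPa.
q_ult = c·N_c·s_c + q·N_q + 0.5·γ·B·N_γ·s_γ
     = 23.5 × 42.2 × 1.14 + 13.485 × 29.4 + 0.5 × 15.5 × 3.2 × 41.1 × 0.86
     = 1130.5 + 396.46 + 876.58 = 2403.6 kPa.
q_all = q_ult / FS = 2403.6 / 3 = 801.19 kPa.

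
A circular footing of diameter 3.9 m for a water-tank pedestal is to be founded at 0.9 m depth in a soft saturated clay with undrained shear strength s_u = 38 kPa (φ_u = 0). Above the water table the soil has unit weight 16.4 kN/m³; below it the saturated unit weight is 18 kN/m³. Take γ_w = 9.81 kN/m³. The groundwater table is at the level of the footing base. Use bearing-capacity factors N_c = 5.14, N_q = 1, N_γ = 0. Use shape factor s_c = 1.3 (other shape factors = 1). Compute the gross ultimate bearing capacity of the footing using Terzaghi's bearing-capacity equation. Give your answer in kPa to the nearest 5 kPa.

Effective surcharge at the founding depth q = γ·D_f = 16.4 × 0.9 = 14.76 kPa.
q_ult = c·N_c·s_c + q·N_q
     = 38 × 5.14 × 1.3 + 14.76 × 1
     = 253.92 + 14.76 = 268.68 kPa.

q_ult ≈ 270 kPa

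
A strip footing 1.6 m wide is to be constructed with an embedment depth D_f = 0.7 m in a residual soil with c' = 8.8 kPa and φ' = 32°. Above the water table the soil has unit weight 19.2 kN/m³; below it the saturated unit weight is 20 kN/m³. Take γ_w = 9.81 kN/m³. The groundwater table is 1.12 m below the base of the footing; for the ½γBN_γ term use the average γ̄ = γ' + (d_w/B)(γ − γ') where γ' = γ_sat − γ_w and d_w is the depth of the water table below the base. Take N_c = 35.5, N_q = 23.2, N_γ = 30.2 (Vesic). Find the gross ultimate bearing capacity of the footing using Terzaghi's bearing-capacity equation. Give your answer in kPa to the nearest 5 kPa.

q_ult ≈ 1025 kPa

Overburden at base level: q = 19.2 × 0.7 = 13.44 kPa.
The water table is 1.12 m below the base (< B = 1.6 m), so the ½γBN_γ term uses γ̄ = γ' + (d_w/B)(γ − γ') = 10.19 + (1.12/1.6)(19.2 − 10.19) = 16.497 kN/m³.
Cohesion term c·N_c = 8.8 × 35.5 = 312.4 kPa; surcharge term q·N_q = 13.44 × 23.2 = 311.81 kPa; self-weight term 0.5·γ·B·N_γ = 0.5 × 16.497 × 1.6 × 30.2 = 398.57 kPa.
q_ult = 312.4 + 311.81 + 398.57 = 1022.8 kPa.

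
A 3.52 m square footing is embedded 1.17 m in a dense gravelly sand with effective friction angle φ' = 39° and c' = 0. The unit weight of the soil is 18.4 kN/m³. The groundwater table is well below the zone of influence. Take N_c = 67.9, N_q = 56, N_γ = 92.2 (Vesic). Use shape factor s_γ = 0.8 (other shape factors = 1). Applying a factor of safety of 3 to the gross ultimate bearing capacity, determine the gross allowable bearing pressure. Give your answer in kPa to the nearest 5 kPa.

Effective surcharge at the founding depth q = γ·D_f = 18.4 × 1.17 = 21.528 kPa.
q_ult = q·N_q + 0.5·γ·B·N_γ·s_γ
     = 21.528 × 56 + 0.5 × 18.4 × 3.52 × 92.2 × 0.8
     = 1205.6 + 2388.6 = 3594.2 kPa.
q_all = q_ult / FS = 3594.2 / 3 = 1198.1 kPa.

q_all ≈ 1200 kPa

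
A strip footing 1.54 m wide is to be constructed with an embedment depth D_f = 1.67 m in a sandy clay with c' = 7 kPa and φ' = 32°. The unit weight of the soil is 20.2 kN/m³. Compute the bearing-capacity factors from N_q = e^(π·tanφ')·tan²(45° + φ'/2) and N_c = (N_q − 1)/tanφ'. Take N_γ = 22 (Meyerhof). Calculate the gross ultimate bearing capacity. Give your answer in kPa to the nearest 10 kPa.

q_ult ≈ 1370 kPa

tan32° = 0.6249, so N_q = e^(π×0.6249)·tan²(61°) = 7.121 × 3.255 = 23.18.
N_c = (23.18 − 1)/tan32° = 35.49.
q = γ·D_f = 20.2 × 1.67 = 33.734 kPa.
c·N_c = 7 × 35.49 = 248.43 kPa
q·N_q = 33.734 × 23.177 = 781.85 kPa
0.5·γ·B·N_γ = 0.5 × 20.2 × 1.54 × 22 = 342.19 kPa
q_ult = 248.43 + 781.85 + 342.19 = 1372.5 kPa.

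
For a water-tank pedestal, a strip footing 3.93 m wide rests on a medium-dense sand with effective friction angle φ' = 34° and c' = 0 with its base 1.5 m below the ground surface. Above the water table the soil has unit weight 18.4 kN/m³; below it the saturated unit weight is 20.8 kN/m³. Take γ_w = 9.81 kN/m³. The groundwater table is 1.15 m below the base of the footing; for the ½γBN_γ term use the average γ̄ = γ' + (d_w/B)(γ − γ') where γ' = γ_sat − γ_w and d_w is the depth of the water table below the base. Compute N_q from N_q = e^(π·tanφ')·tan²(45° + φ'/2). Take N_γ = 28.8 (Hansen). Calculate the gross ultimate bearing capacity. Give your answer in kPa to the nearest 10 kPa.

q_ult ≈ 1560 kPa

tan34° = 0.6745, so N_q = e^(π×0.6745)·tan²(62°) = 8.323 × 3.537 = 29.44.
Effective surcharge at the founding depth q = γ·D_f = 18.4 × 1.5 = 27.6 kPa.
With d_w = 1.15 m < B, γ̄ = 10.99 + (1.15/3.93) × (18.4 − 10.99) = 13.158 kN/m³.
q_ult = q·N_q + 0.5·γ·B·N_γ
     = 27.6 × 29.44 + 0.5 × 13.158 × 3.93 × 28.8
     = 812.54 + 744.66 = 1557.2 kPa.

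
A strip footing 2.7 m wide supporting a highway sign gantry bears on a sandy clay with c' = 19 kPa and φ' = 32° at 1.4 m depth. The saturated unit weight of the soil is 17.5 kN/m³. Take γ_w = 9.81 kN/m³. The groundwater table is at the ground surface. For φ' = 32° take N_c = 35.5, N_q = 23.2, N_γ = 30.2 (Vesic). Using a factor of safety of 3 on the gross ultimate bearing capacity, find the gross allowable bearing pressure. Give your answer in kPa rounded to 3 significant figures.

Water table at ground surface, so effective unit weight γ' = 17.5 − 9.81 = 7.69 kN/m³ is used throughout; overburden q = 7.69 × 1.4 = 10.766 kPa; the same γ' applies in the ½γBN_γ term.
Cohesion term c·N_c = 19 × 35.5 = 674.5 kPa; surcharge term q·N_q = 10.766 × 23.2 = 249.77 kPa; self-weight term 0.5·γ·B·N_γ = 0.5 × 7.69 × 2.7 × 30.2 = 313.52 kPa.
q_ult = 674.5 + 249.77 + 313.52 = 1237.8 kPa.
q_all = 1237.8 / 3 = 412.6 kPa.

q_all ≈ 413 kPa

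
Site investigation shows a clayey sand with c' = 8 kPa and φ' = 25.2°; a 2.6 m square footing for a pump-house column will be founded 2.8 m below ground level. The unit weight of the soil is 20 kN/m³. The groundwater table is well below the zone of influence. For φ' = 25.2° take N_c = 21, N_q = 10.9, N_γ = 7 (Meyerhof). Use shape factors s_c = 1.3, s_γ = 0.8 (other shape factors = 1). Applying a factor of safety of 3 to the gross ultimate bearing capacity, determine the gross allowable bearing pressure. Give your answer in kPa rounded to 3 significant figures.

Overburden at base level: q = 20 × 2.8 = 56 kPa.
Cohesion term c·N_c·s_c = 8 × 21 × 1.3 = 218.4 kPa; surcharge term q·N_q = 56 × 10.9 = 610.4 kPa; self-weight term 0.5·γ·B·N_γ·s_γ = 0.5 × 20 × 2.6 × 7 × 0.8 = 145.6 kPa.
q_ult = 218.4 + 610.4 + 145.6 = 974.4 kPa.
q_all = q_ult / FS = 974.4 / 3 = 324.8 kPa.

q_all ≈ 325 kPa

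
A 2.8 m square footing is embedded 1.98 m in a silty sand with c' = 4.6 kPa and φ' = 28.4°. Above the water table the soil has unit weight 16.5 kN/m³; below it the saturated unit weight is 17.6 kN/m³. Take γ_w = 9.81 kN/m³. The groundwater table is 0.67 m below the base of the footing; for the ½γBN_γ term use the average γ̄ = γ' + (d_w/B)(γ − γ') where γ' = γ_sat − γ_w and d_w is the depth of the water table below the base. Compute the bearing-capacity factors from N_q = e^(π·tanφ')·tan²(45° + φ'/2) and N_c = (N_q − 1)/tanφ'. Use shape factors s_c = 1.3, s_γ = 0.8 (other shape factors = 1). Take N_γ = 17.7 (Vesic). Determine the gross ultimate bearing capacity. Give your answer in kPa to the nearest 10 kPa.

q_ult ≈ 860 kPa

tan28.4° = 0.5407, so N_q = e^(π×0.5407)·tan²(59.2°) = 5.467 × 2.814 = 15.38.
N_c = (15.38 − 1)/tan28.4° = 26.6.
Effective surcharge at the founding depth q = γ·D_f = 16.5 × 1.98 = 32.67 kPa.
With d_w = 0.67 m < B, γ̄ = 7.79 + (0.67/2.8) × (16.5 − 7.79) = 9.8742 kN/m³.
q_ult = c·N_c·s_c + q·N_q + 0.5·γ·B·N_γ·s_γ
     = 4.6 × 26.601 × 1.3 + 32.67 × 15.383 + 0.5 × 9.8742 × 2.8 × 17.7 × 0.8
     = 159.08 + 502.57 + 195.75 = 857.39 kPa.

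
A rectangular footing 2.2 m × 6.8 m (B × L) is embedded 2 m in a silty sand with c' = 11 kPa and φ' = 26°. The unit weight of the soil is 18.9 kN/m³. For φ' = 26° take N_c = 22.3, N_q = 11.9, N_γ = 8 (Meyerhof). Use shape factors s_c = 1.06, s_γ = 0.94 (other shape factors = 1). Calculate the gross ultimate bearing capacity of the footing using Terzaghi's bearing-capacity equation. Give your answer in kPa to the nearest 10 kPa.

q_ult ≈ 870 kPa

Overburden at base level: q = 18.9 × 2 = 37.8 kPa.
Cohesion term c·N_c·s_c = 11 × 22.3 × 1.06 = 260.02 kPa; surcharge term q·N_q = 37.8 × 11.9 = 449.82 kPa; self-weight term 0.5·γ·B·N_γ·s_γ = 0.5 × 18.9 × 2.2 × 8 × 0.94 = 156.34 kPa.
q_ult = 260.02 + 449.82 + 156.34 = 866.18 kPa.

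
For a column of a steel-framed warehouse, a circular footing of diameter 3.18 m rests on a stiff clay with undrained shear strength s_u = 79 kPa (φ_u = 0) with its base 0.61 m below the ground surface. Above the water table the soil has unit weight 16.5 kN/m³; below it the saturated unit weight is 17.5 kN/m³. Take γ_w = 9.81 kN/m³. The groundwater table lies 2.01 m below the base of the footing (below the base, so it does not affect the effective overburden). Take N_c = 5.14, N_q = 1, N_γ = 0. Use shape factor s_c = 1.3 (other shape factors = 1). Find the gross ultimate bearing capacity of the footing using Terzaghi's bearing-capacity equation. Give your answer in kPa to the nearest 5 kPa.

Overburden at base level: q = 16.5 × 0.61 = 10.065 kPa.
Cohesion term c·N_c·s_c = 79 × 5.14 × 1.3 = 527.88 kPa; surcharge term q·N_q = 10.065 × 1 = 10.065 kPa.
q_ult = 527.88 + 10.065 = 537.94 kPa.

q_ult ≈ 540 kPa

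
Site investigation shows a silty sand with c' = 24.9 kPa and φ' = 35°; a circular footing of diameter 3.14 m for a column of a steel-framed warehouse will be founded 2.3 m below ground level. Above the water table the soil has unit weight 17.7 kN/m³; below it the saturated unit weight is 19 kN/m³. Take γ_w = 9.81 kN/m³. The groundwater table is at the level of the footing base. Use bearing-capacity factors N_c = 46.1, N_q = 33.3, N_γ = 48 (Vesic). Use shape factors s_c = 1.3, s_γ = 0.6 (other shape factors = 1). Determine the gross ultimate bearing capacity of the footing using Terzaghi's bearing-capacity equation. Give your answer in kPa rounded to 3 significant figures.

q = γ·D_f = 17.7 × 2.3 = 40.71 kPa.
For the ½γBN_γ term take γ' = 19 − 9.81 = 9.19 kN/m³ (soil below base is submerged).
c·N_c·s_c = 24.9 × 46.1 × 1.3 = 1492.3 kPa
q·N_q = 40.71 × 33.3 = 1355.6 kPa
0.5·γ·B·N_γ·s_γ = 0.5 × 9.19 × 3.14 × 48 × 0.6 = 415.54 kPa
q_ult = 1492.3 + 1355.6 + 415.54 = 3263.4 kPa.

q_ult ≈ 3260 kPa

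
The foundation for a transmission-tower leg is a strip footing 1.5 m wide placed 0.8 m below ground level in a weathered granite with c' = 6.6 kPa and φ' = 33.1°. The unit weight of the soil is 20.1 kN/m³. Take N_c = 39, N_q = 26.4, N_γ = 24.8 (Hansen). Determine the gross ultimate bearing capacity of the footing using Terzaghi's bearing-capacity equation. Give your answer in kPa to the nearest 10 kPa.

q_ult ≈ 1060 kPa

q = γ·D_f = 20.1 × 0.8 = 16.08 kPa.
c·N_c = 6.6 × 39 = 257.4 kPa
q·N_q = 16.08 × 26.4 = 424.51 kPa
0.5·γ·B·N_γ = 0.5 × 20.1 × 1.5 × 24.8 = 373.86 kPa
q_ult = 257.4 + 424.51 + 373.86 = 1055.8 kPa.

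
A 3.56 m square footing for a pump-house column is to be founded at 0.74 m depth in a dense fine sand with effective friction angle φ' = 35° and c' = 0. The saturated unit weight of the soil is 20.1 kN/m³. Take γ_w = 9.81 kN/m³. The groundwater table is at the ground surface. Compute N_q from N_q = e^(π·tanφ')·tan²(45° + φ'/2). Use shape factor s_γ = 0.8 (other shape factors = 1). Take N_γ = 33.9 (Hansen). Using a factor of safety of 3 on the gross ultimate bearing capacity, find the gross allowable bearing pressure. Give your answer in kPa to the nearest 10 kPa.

N_q = e^(π·tan35°)·tan²(62.5°) = 33.3.
With the water table at the surface the whole profile is submerged: γ' = 20.1 − 9.81 = 10.29 kN/m³, so q = γ'·D_f = 7.6146 kPa; the same γ' applies in the ½γBN_γ term.
q_ult = q·N_q + 0.5·γ·B·N_γ·s_γ
     = 7.6146 × 33.296 + 0.5 × 10.29 × 3.56 × 33.9 × 0.8
     = 253.54 + 496.74 = 750.27 kPa.
q_all = 750.27 / 3 = 250.09 kPa.

q_all ≈ 250 kPa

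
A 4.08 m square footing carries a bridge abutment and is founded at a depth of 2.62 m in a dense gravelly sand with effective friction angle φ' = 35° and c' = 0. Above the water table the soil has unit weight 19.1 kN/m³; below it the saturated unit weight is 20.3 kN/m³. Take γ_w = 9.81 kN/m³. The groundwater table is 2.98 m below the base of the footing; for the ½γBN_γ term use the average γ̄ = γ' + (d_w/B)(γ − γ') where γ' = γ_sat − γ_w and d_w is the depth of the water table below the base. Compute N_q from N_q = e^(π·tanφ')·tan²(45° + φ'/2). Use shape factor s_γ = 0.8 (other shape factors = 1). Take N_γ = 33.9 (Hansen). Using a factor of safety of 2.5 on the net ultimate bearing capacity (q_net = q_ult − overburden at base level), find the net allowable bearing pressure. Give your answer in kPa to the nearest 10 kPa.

N_q = e^(π·tan35°)·tan²(62.5°) = 33.3.
Overburden at base level: q = 19.1 × 2.62 = 50.042 kPa.
The water table is 2.98 m below the base (< B = 4.08 m), so the ½γBN_γ term uses γ̄ = γ' + (d_w/B)(γ − γ') = 10.49 + (2.98/4.08)(19.1 − 10.49) = 16.779 kN/m³.
Surcharge term q·N_q = 50.042 × 33.296 = 1666.2 kPa; self-weight term 0.5·γ·B·N_γ·s_γ = 0.5 × 16.779 × 4.08 × 33.9 × 0.8 = 928.28 kPa.
q_ult = 1666.2 + 928.28 = 2594.5 kPa.
q_net = 2594.5 − 50.042 = 2544.4 kPa.
q_all(net) = 2544.4 / 2.5 = 1017.8 kPa.

q_all(net) ≈ 1020 kPa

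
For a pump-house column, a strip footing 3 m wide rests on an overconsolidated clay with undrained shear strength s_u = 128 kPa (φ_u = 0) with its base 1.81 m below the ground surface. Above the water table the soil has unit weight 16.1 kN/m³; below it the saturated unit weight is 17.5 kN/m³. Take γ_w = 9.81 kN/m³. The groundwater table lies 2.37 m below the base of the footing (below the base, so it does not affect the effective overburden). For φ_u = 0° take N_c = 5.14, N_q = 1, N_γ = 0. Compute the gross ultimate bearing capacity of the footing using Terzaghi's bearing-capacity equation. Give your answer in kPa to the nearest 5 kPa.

q = γ·D_f = 16.1 × 1.81 = 29.141 kPa.
c·N_c = 128 × 5.14 = 657.92 kPa
q·N_q = 29.141 × 1 = 29.141 kPa
q_ult = 657.92 + 29.141 = 687.06 kPa.

q_ult ≈ 685 kPa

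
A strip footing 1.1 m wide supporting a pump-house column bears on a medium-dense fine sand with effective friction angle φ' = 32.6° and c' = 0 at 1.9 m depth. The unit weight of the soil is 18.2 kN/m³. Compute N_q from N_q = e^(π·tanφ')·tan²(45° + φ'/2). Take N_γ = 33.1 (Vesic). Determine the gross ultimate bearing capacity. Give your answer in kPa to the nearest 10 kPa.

tan32.6° = 0.6395, so N_q = e^(π×0.6395)·tan²(61.3°) = 7.457 × 3.336 = 24.88.
q = γ·D_f = 18.2 × 1.9 = 34.58 kPa.
q·N_q = 34.58 × 24.878 = 860.27 kPa
0.5·γ·B·N_γ = 0.5 × 18.2 × 1.1 × 33.1 = 331.33 kPa
q_ult = 860.27 + 331.33 = 1191.6 kPa.

q_ult ≈ 1190 kPa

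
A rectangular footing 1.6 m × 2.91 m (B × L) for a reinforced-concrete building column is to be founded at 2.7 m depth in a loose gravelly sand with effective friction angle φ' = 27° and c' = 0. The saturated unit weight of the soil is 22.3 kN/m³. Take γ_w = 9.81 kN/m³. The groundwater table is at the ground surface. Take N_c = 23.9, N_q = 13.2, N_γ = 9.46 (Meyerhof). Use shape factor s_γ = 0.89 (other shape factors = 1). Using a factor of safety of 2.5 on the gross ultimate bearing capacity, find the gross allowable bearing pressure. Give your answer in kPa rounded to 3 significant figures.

q_all ≈ 212 kPa

With the water table at the surface the whole profile is submerged: γ' = 22.3 − 9.81 = 12.49 kN/m³, so q = γ'·D_f = 33.723 kPa; the same γ' applies in the ½γBN_γ term.
q_ult = q·N_q + 0.5·γ·B·N_γ·s_γ
     = 33.723 × 13.2 + 0.5 × 12.49 × 1.6 × 9.46 × 0.89
     = 445.14 + 84.127 = 529.27 kPa.
q_all = 529.27 / 2.5 = 211.71 kPa.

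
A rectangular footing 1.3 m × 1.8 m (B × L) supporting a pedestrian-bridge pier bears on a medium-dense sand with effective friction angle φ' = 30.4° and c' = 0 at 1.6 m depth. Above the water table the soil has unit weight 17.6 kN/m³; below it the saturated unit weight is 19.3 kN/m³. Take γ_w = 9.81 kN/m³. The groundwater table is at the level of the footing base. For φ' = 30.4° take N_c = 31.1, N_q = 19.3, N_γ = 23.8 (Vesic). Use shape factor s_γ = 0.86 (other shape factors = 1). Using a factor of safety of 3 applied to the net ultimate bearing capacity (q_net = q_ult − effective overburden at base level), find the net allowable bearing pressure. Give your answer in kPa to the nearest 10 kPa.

q_all(net) ≈ 210 kPa

Overburden at base level: q = 17.6 × 1.6 = 28.16 kPa.
Below the base the soil is submerged, so the ½γBN_γ term uses γ' = 19.3 − 9.81 = 9.49 kN/m³.
Surcharge term q·N_q = 28.16 × 19.3 = 543.49 kPa; self-weight term 0.5·γ·B·N_γ·s_γ = 0.5 × 9.49 × 1.3 × 23.8 × 0.86 = 126.26 kPa.
q_ult = 543.49 + 126.26 = 669.74 kPa.
Net ultimate: q_net = 669.74 − 28.16 = 641.58 kPa.
q_all(net) = 641.58 / 3 = 213.86 kPa.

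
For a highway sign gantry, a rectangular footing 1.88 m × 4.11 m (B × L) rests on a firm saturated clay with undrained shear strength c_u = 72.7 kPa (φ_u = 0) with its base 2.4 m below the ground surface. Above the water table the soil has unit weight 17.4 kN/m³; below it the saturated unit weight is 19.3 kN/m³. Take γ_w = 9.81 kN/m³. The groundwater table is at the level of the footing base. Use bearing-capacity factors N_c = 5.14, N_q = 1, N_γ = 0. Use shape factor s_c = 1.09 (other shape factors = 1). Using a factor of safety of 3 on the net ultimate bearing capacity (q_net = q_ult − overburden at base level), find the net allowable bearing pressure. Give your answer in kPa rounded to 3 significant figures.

q = γ·D_f = 17.4 × 2.4 = 41.76 kPa.
c·N_c·s_c = 72.7 × 5.14 × 1.09 = 407.31 kPa
q·N_q = 41.76 × 1 = 41.76 kPa
q_ult = 407.31 + 41.76 = 449.07 kPa.
q_net = 449.07 − 41.76 = 407.31 kPa.
q_all(net) = 407.31 / 3 = 135.77 kPa.

q_all(net) ≈ 136 kPa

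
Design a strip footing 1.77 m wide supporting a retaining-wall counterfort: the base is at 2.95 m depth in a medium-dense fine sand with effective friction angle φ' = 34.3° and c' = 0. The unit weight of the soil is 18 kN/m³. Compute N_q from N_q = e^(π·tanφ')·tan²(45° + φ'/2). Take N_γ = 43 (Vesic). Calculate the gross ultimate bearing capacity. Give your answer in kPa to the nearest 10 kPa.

tan34.3° = 0.6822, so N_q = e^(π×0.6822)·tan²(62.15°) = 8.525 × 3.582 = 30.54.
Effective surcharge at the founding depth q = γ·D_f = 18 × 2.95 = 53.1 kPa.
q_ult = q·N_q + 0.5·γ·B·N_γ
     = 53.1 × 30.539 + 0.5 × 18 × 1.77 × 43
     = 1621.6 + 684.99 = 2306.6 kPa.

q_ult ≈ 2310 kPa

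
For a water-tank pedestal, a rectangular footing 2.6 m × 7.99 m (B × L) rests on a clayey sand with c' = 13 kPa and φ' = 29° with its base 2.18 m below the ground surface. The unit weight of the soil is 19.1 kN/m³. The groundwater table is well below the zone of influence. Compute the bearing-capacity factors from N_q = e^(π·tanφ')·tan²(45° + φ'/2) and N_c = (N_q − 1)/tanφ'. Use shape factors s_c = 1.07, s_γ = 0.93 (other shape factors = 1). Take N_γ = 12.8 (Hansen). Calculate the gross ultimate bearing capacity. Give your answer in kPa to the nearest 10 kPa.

q_ult ≈ 1370 kPa

tan29° = 0.5543, so N_q = e^(π×0.5543)·tan²(59.5°) = 5.705 × 2.882 = 16.44.
N_c = (16.44 − 1)/tan29° = 27.86.
q = γ·D_f = 19.1 × 2.18 = 41.638 kPa.
c·N_c·s_c = 13 × 27.86 × 1.07 = 387.54 kPa
q·N_q = 41.638 × 16.443 = 684.67 kPa
0.5·γ·B·N_γ·s_γ = 0.5 × 19.1 × 2.6 × 12.8 × 0.93 = 295.58 kPa
q_ult = 387.54 + 684.67 + 295.58 = 1367.8 kPa.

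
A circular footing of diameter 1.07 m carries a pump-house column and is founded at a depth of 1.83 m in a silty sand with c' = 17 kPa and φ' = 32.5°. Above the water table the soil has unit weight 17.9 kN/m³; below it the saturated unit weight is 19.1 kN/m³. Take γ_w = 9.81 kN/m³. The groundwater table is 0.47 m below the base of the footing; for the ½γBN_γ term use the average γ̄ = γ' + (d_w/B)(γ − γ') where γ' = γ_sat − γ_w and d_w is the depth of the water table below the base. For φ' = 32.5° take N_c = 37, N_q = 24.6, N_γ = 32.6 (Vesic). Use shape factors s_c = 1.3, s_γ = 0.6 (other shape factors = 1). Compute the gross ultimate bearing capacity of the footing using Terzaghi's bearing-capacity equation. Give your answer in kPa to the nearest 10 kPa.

q_ult ≈ 1760 kPa

Effective surcharge at the founding depth q = γ·D_f = 17.9 × 1.83 = 32.757 kPa.
With d_w = 0.47 m < B, γ̄ = 9.29 + (0.47/1.07) × (17.9 − 9.29) = 13.072 kN/m³.
q_ult = c·N_c·s_c + q·N_q + 0.5·γ·B·N_γ·s_γ
     = 17 × 37 × 1.3 + 32.757 × 24.6 + 0.5 × 13.072 × 1.07 × 32.6 × 0.6
     = 817.7 + 805.82 + 136.79 = 1760.3 kPa.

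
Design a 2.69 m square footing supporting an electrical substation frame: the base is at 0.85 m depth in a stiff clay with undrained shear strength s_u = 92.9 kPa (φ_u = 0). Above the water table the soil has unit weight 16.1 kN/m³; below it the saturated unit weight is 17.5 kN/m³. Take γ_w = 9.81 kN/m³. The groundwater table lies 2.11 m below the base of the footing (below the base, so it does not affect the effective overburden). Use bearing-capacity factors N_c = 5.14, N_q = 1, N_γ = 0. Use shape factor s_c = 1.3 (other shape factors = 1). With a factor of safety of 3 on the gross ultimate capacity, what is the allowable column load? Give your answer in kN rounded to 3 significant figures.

P_all ≈ 1530 kN

Effective surcharge at the founding depth q = γ·D_f = 16.1 × 0.85 = 13.685 kPa.
q_ult = c·N_c·s_c + q·N_q
     = 92.9 × 5.14 × 1.3 + 13.685 × 1
     = 620.76 + 13.685 = 634.44 kPa.
Gross allowable pressure q_all = 634.44 / 3 = 211.48 kPa.
Footing area = 7.2361 m², so allowable column load = 211.48 × 7.2361 = 1530.3 kN.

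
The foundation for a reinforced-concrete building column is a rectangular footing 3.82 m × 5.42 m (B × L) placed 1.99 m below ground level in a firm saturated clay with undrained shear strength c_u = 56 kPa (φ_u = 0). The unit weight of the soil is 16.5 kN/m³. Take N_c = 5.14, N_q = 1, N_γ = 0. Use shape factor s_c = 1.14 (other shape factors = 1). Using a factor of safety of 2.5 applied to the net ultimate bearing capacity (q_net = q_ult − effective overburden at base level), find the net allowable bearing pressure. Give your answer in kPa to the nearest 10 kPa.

q_all(net) ≈ 130 kPa

Effective surcharge at the founding depth q = γ·D_f = 16.5 × 1.99 = 32.835 kPa.
q_ult = c·N_c·s_c + q·N_q
     = 56 × 5.14 × 1.14 + 32.835 × 1
     = 328.14 + 32.835 = 360.97 kPa.
Net ultimate: q_net = 360.97 − 32.835 = 328.14 kPa.
q_all(net) = 328.14 / 2.5 = 131.26 kPa.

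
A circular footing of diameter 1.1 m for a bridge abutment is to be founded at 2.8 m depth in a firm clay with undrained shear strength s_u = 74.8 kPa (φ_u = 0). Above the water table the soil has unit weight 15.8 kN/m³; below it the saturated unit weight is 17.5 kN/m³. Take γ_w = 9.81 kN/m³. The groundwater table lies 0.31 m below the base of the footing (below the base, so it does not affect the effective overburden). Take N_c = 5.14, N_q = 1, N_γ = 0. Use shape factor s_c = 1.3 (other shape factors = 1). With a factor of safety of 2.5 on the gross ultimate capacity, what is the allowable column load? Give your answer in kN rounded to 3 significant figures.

P_all ≈ 207 kN

Effective surcharge at the founding depth q = γ·D_f = 15.8 × 2.8 = 44.24 kPa.
q_ult = c·N_c·s_c + q·N_q
     = 74.8 × 5.14 × 1.3 + 44.24 × 1
     = 499.81 + 44.24 = 544.05 kPa.
Gross allowable pressure q_all = 544.05 / 2.5 = 217.62 kPa.
Footing area = 0.9503 m², so allowable column load = 217.62 × 0.9503 = 206.81 kN.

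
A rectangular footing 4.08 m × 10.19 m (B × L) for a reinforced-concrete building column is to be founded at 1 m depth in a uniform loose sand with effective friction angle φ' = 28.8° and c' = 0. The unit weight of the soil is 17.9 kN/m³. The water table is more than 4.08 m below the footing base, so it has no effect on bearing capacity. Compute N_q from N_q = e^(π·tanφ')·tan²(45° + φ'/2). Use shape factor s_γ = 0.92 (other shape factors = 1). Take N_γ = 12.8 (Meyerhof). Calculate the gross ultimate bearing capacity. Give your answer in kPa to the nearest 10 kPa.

tan28.8° = 0.5498, so N_q = e^(π×0.5498)·tan²(59.4°) = 5.624 × 2.859 = 16.08.
q = γ·D_f = 17.9 × 1 = 17.9 kPa.
q·N_q = 17.9 × 16.081 = 287.85 kPa
0.5·γ·B·N_γ·s_γ = 0.5 × 17.9 × 4.08 × 12.8 × 0.92 = 430.01 kPa
q_ult = 287.85 + 430.01 = 717.86 kPa.

q_ult ≈ 720 kPa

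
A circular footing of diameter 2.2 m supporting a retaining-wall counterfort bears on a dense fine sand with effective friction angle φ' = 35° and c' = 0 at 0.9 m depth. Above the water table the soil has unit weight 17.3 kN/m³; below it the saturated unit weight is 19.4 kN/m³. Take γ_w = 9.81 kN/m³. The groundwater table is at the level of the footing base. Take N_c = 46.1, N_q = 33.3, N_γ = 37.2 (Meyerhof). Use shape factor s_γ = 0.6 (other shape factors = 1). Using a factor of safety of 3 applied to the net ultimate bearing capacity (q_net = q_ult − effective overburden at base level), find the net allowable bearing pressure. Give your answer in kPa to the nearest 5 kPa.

q_all(net) ≈ 245 kPa

Effective surcharge at the founding depth q = γ·D_f = 17.3 × 0.9 = 15.57 kPa.
The water table coincides with the base, so in the self-weight term γ → γ' = 9.59 kN/m³.
q_ult = q·N_q + 0.5·γ·B·N_γ·s_γ
     = 15.57 × 33.3 + 0.5 × 9.59 × 2.2 × 37.2 × 0.6
     = 518.48 + 235.45 = 753.93 kPa.
Net ultimate: q_net = 753.93 − 15.57 = 738.36 kPa.
q_all(net) = 738.36 / 3 = 246.12 kPa.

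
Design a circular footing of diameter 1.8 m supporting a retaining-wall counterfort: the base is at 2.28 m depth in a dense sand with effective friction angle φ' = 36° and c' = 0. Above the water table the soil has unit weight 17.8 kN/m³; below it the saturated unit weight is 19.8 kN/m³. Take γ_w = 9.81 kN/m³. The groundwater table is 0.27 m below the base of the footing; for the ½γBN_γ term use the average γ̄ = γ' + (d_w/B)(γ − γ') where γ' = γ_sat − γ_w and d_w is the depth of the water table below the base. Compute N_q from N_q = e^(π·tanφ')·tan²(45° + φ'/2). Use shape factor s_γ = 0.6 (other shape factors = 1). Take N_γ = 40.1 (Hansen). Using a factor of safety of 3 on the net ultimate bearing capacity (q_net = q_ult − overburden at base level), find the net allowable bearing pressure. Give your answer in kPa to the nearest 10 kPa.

q_all(net) ≈ 580 kPa

N_q = e^(π·tan36°)·tan²(63°) = 37.75.
Overburden at base level: q = 17.8 × 2.28 = 40.584 kPa.
The water table is 0.27 m below the base (< B = 1.8 m), so the ½γBN_γ term uses γ̄ = γ' + (d_w/B)(γ − γ') = 9.99 + (0.27/1.8)(17.8 − 9.99) = 11.162 kN/m³.
Surcharge term q·N_q = 40.584 × 37.752 = 1532.1 kPa; self-weight term 0.5·γ·B·N_γ·s_γ = 0.5 × 11.162 × 1.8 × 40.1 × 0.6 = 241.69 kPa.
q_ult = 1532.1 + 241.69 = 1773.8 kPa.
q_net = 1773.8 − 40.584 = 1733.3 kPa.
q_all(net) = 1733.3 / 3 = 577.75 kPa.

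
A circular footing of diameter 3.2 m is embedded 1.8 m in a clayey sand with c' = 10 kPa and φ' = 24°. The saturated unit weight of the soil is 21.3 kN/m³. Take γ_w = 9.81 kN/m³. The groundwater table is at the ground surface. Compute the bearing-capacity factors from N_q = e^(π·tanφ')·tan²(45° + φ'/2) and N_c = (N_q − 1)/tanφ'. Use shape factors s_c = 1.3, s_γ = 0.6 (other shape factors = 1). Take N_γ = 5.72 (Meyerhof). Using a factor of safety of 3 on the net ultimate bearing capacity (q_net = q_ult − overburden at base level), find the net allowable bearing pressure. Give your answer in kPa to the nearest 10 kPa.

N_q = e^(π·tan24°)·tan²(57°) = 9.6; N_c = (N_q − 1)/tanφ' = 19.32.
Water table at ground surface, so effective unit weight γ' = 21.3 − 9.81 = 11.49 kN/m³ is used throughout; overburden q = 11.49 × 1.8 = 20.682 kPa; the same γ' applies in the ½γBN_γ term.
Cohesion term c·N_c·s_c = 10 × 19.324 × 1.3 = 251.21 kPa; surcharge term q·N_q = 20.682 × 9.6034 = 198.62 kPa; self-weight term 0.5·γ·B·N_γ·s_γ = 0.5 × 11.49 × 3.2 × 5.72 × 0.6 = 63.094 kPa.
q_ult = 251.21 + 198.62 + 63.094 = 512.92 kPa.
q_net = 512.92 − 20.682 = 492.24 kPa.
q_all(net) = 492.24 / 3 = 164.08 kPa.

q_all(net) ≈ 160 kPa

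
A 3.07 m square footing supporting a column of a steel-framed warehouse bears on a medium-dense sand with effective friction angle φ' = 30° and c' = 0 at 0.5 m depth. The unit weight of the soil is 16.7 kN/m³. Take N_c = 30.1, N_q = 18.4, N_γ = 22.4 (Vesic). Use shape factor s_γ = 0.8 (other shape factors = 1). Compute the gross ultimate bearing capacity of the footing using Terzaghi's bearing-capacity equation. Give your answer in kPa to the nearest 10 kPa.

q_ult ≈ 610 kPa

Effective surcharge at the founding depth q = γ·D_f = 16.7 × 0.5 = 8.35 kPa.
q_ult = q·N_q + 0.5·γ·B·N_γ·s_γ
     = 8.35 × 18.4 + 0.5 × 16.7 × 3.07 × 22.4 × 0.8
     = 153.64 + 459.37 = 613.01 kPa.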